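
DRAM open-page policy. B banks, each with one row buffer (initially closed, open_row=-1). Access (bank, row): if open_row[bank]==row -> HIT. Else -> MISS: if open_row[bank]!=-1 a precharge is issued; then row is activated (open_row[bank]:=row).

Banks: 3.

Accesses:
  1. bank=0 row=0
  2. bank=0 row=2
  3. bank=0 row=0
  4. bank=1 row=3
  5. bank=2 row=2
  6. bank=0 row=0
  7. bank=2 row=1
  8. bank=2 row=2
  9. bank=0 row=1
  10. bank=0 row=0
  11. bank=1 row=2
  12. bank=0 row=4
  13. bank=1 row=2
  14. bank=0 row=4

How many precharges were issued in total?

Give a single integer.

Acc 1: bank0 row0 -> MISS (open row0); precharges=0
Acc 2: bank0 row2 -> MISS (open row2); precharges=1
Acc 3: bank0 row0 -> MISS (open row0); precharges=2
Acc 4: bank1 row3 -> MISS (open row3); precharges=2
Acc 5: bank2 row2 -> MISS (open row2); precharges=2
Acc 6: bank0 row0 -> HIT
Acc 7: bank2 row1 -> MISS (open row1); precharges=3
Acc 8: bank2 row2 -> MISS (open row2); precharges=4
Acc 9: bank0 row1 -> MISS (open row1); precharges=5
Acc 10: bank0 row0 -> MISS (open row0); precharges=6
Acc 11: bank1 row2 -> MISS (open row2); precharges=7
Acc 12: bank0 row4 -> MISS (open row4); precharges=8
Acc 13: bank1 row2 -> HIT
Acc 14: bank0 row4 -> HIT

Answer: 8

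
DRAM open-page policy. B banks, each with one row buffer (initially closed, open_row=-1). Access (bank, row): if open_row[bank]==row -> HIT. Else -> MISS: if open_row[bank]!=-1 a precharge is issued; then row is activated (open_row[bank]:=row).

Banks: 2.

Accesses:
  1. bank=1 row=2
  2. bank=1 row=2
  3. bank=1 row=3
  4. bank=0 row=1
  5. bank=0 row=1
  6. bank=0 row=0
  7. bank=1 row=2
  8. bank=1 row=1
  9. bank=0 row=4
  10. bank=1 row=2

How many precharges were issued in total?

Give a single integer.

Answer: 6

Derivation:
Acc 1: bank1 row2 -> MISS (open row2); precharges=0
Acc 2: bank1 row2 -> HIT
Acc 3: bank1 row3 -> MISS (open row3); precharges=1
Acc 4: bank0 row1 -> MISS (open row1); precharges=1
Acc 5: bank0 row1 -> HIT
Acc 6: bank0 row0 -> MISS (open row0); precharges=2
Acc 7: bank1 row2 -> MISS (open row2); precharges=3
Acc 8: bank1 row1 -> MISS (open row1); precharges=4
Acc 9: bank0 row4 -> MISS (open row4); precharges=5
Acc 10: bank1 row2 -> MISS (open row2); precharges=6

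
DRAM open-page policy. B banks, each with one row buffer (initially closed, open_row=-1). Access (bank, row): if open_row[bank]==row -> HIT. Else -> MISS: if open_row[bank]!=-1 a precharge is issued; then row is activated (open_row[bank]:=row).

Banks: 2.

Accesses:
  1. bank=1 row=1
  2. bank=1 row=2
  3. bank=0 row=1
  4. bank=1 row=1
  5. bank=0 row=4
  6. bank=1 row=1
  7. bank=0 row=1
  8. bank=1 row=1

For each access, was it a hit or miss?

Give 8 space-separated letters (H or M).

Acc 1: bank1 row1 -> MISS (open row1); precharges=0
Acc 2: bank1 row2 -> MISS (open row2); precharges=1
Acc 3: bank0 row1 -> MISS (open row1); precharges=1
Acc 4: bank1 row1 -> MISS (open row1); precharges=2
Acc 5: bank0 row4 -> MISS (open row4); precharges=3
Acc 6: bank1 row1 -> HIT
Acc 7: bank0 row1 -> MISS (open row1); precharges=4
Acc 8: bank1 row1 -> HIT

Answer: M M M M M H M H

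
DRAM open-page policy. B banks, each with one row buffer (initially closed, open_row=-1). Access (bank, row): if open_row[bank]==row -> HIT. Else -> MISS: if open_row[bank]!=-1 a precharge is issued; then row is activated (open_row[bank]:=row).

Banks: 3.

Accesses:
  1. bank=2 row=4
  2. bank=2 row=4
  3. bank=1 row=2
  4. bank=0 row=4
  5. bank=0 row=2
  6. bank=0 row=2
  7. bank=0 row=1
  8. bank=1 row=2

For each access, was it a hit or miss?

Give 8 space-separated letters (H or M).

Answer: M H M M M H M H

Derivation:
Acc 1: bank2 row4 -> MISS (open row4); precharges=0
Acc 2: bank2 row4 -> HIT
Acc 3: bank1 row2 -> MISS (open row2); precharges=0
Acc 4: bank0 row4 -> MISS (open row4); precharges=0
Acc 5: bank0 row2 -> MISS (open row2); precharges=1
Acc 6: bank0 row2 -> HIT
Acc 7: bank0 row1 -> MISS (open row1); precharges=2
Acc 8: bank1 row2 -> HIT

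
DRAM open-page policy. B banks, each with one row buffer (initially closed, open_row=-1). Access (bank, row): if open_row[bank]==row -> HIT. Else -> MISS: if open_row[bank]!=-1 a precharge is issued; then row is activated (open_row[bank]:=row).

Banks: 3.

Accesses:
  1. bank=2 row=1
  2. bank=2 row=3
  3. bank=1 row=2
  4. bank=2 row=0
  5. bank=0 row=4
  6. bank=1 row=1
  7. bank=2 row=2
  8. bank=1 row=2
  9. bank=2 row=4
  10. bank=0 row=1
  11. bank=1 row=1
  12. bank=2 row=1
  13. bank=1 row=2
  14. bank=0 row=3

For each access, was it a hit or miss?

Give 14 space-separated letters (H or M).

Answer: M M M M M M M M M M M M M M

Derivation:
Acc 1: bank2 row1 -> MISS (open row1); precharges=0
Acc 2: bank2 row3 -> MISS (open row3); precharges=1
Acc 3: bank1 row2 -> MISS (open row2); precharges=1
Acc 4: bank2 row0 -> MISS (open row0); precharges=2
Acc 5: bank0 row4 -> MISS (open row4); precharges=2
Acc 6: bank1 row1 -> MISS (open row1); precharges=3
Acc 7: bank2 row2 -> MISS (open row2); precharges=4
Acc 8: bank1 row2 -> MISS (open row2); precharges=5
Acc 9: bank2 row4 -> MISS (open row4); precharges=6
Acc 10: bank0 row1 -> MISS (open row1); precharges=7
Acc 11: bank1 row1 -> MISS (open row1); precharges=8
Acc 12: bank2 row1 -> MISS (open row1); precharges=9
Acc 13: bank1 row2 -> MISS (open row2); precharges=10
Acc 14: bank0 row3 -> MISS (open row3); precharges=11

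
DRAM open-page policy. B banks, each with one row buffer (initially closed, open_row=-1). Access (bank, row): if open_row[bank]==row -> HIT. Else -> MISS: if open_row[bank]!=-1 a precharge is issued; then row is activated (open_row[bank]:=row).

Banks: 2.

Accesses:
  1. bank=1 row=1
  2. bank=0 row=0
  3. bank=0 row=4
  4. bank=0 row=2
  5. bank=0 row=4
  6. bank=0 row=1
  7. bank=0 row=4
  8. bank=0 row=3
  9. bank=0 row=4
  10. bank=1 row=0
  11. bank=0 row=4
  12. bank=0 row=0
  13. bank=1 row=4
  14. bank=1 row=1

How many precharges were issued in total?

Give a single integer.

Answer: 11

Derivation:
Acc 1: bank1 row1 -> MISS (open row1); precharges=0
Acc 2: bank0 row0 -> MISS (open row0); precharges=0
Acc 3: bank0 row4 -> MISS (open row4); precharges=1
Acc 4: bank0 row2 -> MISS (open row2); precharges=2
Acc 5: bank0 row4 -> MISS (open row4); precharges=3
Acc 6: bank0 row1 -> MISS (open row1); precharges=4
Acc 7: bank0 row4 -> MISS (open row4); precharges=5
Acc 8: bank0 row3 -> MISS (open row3); precharges=6
Acc 9: bank0 row4 -> MISS (open row4); precharges=7
Acc 10: bank1 row0 -> MISS (open row0); precharges=8
Acc 11: bank0 row4 -> HIT
Acc 12: bank0 row0 -> MISS (open row0); precharges=9
Acc 13: bank1 row4 -> MISS (open row4); precharges=10
Acc 14: bank1 row1 -> MISS (open row1); precharges=11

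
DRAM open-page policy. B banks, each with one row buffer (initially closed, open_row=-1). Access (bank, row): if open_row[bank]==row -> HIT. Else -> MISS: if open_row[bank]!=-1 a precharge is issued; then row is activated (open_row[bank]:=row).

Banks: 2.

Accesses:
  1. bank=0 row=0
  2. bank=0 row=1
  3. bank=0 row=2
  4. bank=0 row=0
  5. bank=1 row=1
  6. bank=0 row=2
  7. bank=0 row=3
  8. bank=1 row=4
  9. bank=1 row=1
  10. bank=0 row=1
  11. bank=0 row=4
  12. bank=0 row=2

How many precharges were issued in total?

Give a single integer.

Acc 1: bank0 row0 -> MISS (open row0); precharges=0
Acc 2: bank0 row1 -> MISS (open row1); precharges=1
Acc 3: bank0 row2 -> MISS (open row2); precharges=2
Acc 4: bank0 row0 -> MISS (open row0); precharges=3
Acc 5: bank1 row1 -> MISS (open row1); precharges=3
Acc 6: bank0 row2 -> MISS (open row2); precharges=4
Acc 7: bank0 row3 -> MISS (open row3); precharges=5
Acc 8: bank1 row4 -> MISS (open row4); precharges=6
Acc 9: bank1 row1 -> MISS (open row1); precharges=7
Acc 10: bank0 row1 -> MISS (open row1); precharges=8
Acc 11: bank0 row4 -> MISS (open row4); precharges=9
Acc 12: bank0 row2 -> MISS (open row2); precharges=10

Answer: 10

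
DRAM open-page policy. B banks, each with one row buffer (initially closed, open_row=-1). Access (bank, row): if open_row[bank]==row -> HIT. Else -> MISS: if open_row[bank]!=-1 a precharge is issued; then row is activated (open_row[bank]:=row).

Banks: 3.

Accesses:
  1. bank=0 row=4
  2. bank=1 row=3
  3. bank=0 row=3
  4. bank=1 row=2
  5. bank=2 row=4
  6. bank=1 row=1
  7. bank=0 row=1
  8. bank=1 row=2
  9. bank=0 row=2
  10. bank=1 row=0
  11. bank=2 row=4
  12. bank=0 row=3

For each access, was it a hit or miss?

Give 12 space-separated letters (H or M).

Acc 1: bank0 row4 -> MISS (open row4); precharges=0
Acc 2: bank1 row3 -> MISS (open row3); precharges=0
Acc 3: bank0 row3 -> MISS (open row3); precharges=1
Acc 4: bank1 row2 -> MISS (open row2); precharges=2
Acc 5: bank2 row4 -> MISS (open row4); precharges=2
Acc 6: bank1 row1 -> MISS (open row1); precharges=3
Acc 7: bank0 row1 -> MISS (open row1); precharges=4
Acc 8: bank1 row2 -> MISS (open row2); precharges=5
Acc 9: bank0 row2 -> MISS (open row2); precharges=6
Acc 10: bank1 row0 -> MISS (open row0); precharges=7
Acc 11: bank2 row4 -> HIT
Acc 12: bank0 row3 -> MISS (open row3); precharges=8

Answer: M M M M M M M M M M H M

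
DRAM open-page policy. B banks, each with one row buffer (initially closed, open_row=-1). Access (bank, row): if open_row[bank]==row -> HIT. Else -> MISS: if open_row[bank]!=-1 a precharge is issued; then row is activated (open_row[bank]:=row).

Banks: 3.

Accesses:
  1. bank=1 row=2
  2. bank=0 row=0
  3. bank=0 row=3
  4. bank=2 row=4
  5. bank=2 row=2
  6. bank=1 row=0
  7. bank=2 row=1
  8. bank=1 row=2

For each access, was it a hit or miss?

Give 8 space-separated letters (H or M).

Acc 1: bank1 row2 -> MISS (open row2); precharges=0
Acc 2: bank0 row0 -> MISS (open row0); precharges=0
Acc 3: bank0 row3 -> MISS (open row3); precharges=1
Acc 4: bank2 row4 -> MISS (open row4); precharges=1
Acc 5: bank2 row2 -> MISS (open row2); precharges=2
Acc 6: bank1 row0 -> MISS (open row0); precharges=3
Acc 7: bank2 row1 -> MISS (open row1); precharges=4
Acc 8: bank1 row2 -> MISS (open row2); precharges=5

Answer: M M M M M M M M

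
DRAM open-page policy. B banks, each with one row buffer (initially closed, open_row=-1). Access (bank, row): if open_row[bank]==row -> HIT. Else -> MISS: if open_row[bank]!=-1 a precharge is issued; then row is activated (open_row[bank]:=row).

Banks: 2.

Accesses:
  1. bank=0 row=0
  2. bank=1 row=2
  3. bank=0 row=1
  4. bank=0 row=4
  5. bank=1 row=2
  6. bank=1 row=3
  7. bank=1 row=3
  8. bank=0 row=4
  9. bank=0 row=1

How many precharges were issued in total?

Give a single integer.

Acc 1: bank0 row0 -> MISS (open row0); precharges=0
Acc 2: bank1 row2 -> MISS (open row2); precharges=0
Acc 3: bank0 row1 -> MISS (open row1); precharges=1
Acc 4: bank0 row4 -> MISS (open row4); precharges=2
Acc 5: bank1 row2 -> HIT
Acc 6: bank1 row3 -> MISS (open row3); precharges=3
Acc 7: bank1 row3 -> HIT
Acc 8: bank0 row4 -> HIT
Acc 9: bank0 row1 -> MISS (open row1); precharges=4

Answer: 4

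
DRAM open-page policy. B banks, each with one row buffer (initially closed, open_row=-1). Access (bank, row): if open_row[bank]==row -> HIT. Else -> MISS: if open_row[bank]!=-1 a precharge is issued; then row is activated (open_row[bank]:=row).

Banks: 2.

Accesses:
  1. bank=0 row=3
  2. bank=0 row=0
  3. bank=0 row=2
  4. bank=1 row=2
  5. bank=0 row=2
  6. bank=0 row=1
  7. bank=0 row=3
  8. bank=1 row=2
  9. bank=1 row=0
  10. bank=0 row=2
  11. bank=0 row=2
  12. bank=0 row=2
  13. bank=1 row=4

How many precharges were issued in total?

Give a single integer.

Acc 1: bank0 row3 -> MISS (open row3); precharges=0
Acc 2: bank0 row0 -> MISS (open row0); precharges=1
Acc 3: bank0 row2 -> MISS (open row2); precharges=2
Acc 4: bank1 row2 -> MISS (open row2); precharges=2
Acc 5: bank0 row2 -> HIT
Acc 6: bank0 row1 -> MISS (open row1); precharges=3
Acc 7: bank0 row3 -> MISS (open row3); precharges=4
Acc 8: bank1 row2 -> HIT
Acc 9: bank1 row0 -> MISS (open row0); precharges=5
Acc 10: bank0 row2 -> MISS (open row2); precharges=6
Acc 11: bank0 row2 -> HIT
Acc 12: bank0 row2 -> HIT
Acc 13: bank1 row4 -> MISS (open row4); precharges=7

Answer: 7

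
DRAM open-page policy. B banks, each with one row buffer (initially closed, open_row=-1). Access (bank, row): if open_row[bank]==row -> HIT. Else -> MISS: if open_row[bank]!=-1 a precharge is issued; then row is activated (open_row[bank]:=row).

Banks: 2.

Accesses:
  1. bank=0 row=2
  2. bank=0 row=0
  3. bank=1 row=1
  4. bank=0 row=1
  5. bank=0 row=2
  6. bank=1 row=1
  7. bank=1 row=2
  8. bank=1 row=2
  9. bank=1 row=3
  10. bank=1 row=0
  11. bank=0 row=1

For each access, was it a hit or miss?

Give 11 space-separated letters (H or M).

Acc 1: bank0 row2 -> MISS (open row2); precharges=0
Acc 2: bank0 row0 -> MISS (open row0); precharges=1
Acc 3: bank1 row1 -> MISS (open row1); precharges=1
Acc 4: bank0 row1 -> MISS (open row1); precharges=2
Acc 5: bank0 row2 -> MISS (open row2); precharges=3
Acc 6: bank1 row1 -> HIT
Acc 7: bank1 row2 -> MISS (open row2); precharges=4
Acc 8: bank1 row2 -> HIT
Acc 9: bank1 row3 -> MISS (open row3); precharges=5
Acc 10: bank1 row0 -> MISS (open row0); precharges=6
Acc 11: bank0 row1 -> MISS (open row1); precharges=7

Answer: M M M M M H M H M M M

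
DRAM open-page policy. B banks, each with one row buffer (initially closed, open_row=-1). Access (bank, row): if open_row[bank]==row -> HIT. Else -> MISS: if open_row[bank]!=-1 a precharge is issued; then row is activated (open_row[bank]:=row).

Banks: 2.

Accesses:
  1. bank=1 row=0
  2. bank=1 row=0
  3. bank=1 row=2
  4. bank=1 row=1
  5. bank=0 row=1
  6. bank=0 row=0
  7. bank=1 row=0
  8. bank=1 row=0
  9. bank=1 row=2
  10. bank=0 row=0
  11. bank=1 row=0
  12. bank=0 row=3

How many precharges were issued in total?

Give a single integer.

Acc 1: bank1 row0 -> MISS (open row0); precharges=0
Acc 2: bank1 row0 -> HIT
Acc 3: bank1 row2 -> MISS (open row2); precharges=1
Acc 4: bank1 row1 -> MISS (open row1); precharges=2
Acc 5: bank0 row1 -> MISS (open row1); precharges=2
Acc 6: bank0 row0 -> MISS (open row0); precharges=3
Acc 7: bank1 row0 -> MISS (open row0); precharges=4
Acc 8: bank1 row0 -> HIT
Acc 9: bank1 row2 -> MISS (open row2); precharges=5
Acc 10: bank0 row0 -> HIT
Acc 11: bank1 row0 -> MISS (open row0); precharges=6
Acc 12: bank0 row3 -> MISS (open row3); precharges=7

Answer: 7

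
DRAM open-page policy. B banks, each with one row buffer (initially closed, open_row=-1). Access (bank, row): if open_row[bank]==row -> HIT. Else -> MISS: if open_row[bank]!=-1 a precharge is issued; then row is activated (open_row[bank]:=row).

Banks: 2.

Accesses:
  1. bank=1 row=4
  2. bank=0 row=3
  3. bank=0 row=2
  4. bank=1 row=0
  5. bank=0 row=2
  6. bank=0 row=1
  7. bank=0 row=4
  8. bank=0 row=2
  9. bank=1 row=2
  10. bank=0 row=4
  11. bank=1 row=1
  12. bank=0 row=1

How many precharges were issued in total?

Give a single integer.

Answer: 9

Derivation:
Acc 1: bank1 row4 -> MISS (open row4); precharges=0
Acc 2: bank0 row3 -> MISS (open row3); precharges=0
Acc 3: bank0 row2 -> MISS (open row2); precharges=1
Acc 4: bank1 row0 -> MISS (open row0); precharges=2
Acc 5: bank0 row2 -> HIT
Acc 6: bank0 row1 -> MISS (open row1); precharges=3
Acc 7: bank0 row4 -> MISS (open row4); precharges=4
Acc 8: bank0 row2 -> MISS (open row2); precharges=5
Acc 9: bank1 row2 -> MISS (open row2); precharges=6
Acc 10: bank0 row4 -> MISS (open row4); precharges=7
Acc 11: bank1 row1 -> MISS (open row1); precharges=8
Acc 12: bank0 row1 -> MISS (open row1); precharges=9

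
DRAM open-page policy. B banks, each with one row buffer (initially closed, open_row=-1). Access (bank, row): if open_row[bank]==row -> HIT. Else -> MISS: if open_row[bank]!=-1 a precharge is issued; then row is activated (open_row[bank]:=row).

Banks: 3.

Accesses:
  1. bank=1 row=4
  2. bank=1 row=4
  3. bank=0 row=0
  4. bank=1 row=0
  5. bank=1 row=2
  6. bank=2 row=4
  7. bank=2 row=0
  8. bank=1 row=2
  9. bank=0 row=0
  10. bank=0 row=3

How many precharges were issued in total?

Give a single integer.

Answer: 4

Derivation:
Acc 1: bank1 row4 -> MISS (open row4); precharges=0
Acc 2: bank1 row4 -> HIT
Acc 3: bank0 row0 -> MISS (open row0); precharges=0
Acc 4: bank1 row0 -> MISS (open row0); precharges=1
Acc 5: bank1 row2 -> MISS (open row2); precharges=2
Acc 6: bank2 row4 -> MISS (open row4); precharges=2
Acc 7: bank2 row0 -> MISS (open row0); precharges=3
Acc 8: bank1 row2 -> HIT
Acc 9: bank0 row0 -> HIT
Acc 10: bank0 row3 -> MISS (open row3); precharges=4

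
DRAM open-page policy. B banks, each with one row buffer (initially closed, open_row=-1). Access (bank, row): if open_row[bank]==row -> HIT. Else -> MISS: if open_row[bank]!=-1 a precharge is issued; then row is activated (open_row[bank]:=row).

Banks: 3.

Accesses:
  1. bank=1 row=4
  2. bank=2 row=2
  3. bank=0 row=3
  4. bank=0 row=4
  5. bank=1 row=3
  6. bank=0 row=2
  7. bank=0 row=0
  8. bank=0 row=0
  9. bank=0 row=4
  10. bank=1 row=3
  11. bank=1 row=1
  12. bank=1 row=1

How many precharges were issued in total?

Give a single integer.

Answer: 6

Derivation:
Acc 1: bank1 row4 -> MISS (open row4); precharges=0
Acc 2: bank2 row2 -> MISS (open row2); precharges=0
Acc 3: bank0 row3 -> MISS (open row3); precharges=0
Acc 4: bank0 row4 -> MISS (open row4); precharges=1
Acc 5: bank1 row3 -> MISS (open row3); precharges=2
Acc 6: bank0 row2 -> MISS (open row2); precharges=3
Acc 7: bank0 row0 -> MISS (open row0); precharges=4
Acc 8: bank0 row0 -> HIT
Acc 9: bank0 row4 -> MISS (open row4); precharges=5
Acc 10: bank1 row3 -> HIT
Acc 11: bank1 row1 -> MISS (open row1); precharges=6
Acc 12: bank1 row1 -> HIT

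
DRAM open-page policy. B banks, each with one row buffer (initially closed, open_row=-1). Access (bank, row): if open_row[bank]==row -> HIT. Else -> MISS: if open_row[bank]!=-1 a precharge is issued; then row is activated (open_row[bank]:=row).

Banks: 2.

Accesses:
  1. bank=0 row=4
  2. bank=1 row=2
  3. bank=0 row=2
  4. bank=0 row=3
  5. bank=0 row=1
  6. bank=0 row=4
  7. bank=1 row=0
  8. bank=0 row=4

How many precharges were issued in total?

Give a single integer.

Answer: 5

Derivation:
Acc 1: bank0 row4 -> MISS (open row4); precharges=0
Acc 2: bank1 row2 -> MISS (open row2); precharges=0
Acc 3: bank0 row2 -> MISS (open row2); precharges=1
Acc 4: bank0 row3 -> MISS (open row3); precharges=2
Acc 5: bank0 row1 -> MISS (open row1); precharges=3
Acc 6: bank0 row4 -> MISS (open row4); precharges=4
Acc 7: bank1 row0 -> MISS (open row0); precharges=5
Acc 8: bank0 row4 -> HIT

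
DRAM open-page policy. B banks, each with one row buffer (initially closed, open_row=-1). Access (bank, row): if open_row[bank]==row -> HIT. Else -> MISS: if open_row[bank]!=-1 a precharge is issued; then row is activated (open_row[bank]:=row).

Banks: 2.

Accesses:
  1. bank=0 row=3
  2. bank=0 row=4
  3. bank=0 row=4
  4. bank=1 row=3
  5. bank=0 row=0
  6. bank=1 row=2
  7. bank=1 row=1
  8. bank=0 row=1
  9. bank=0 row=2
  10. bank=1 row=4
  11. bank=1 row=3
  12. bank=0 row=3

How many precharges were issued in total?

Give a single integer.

Answer: 9

Derivation:
Acc 1: bank0 row3 -> MISS (open row3); precharges=0
Acc 2: bank0 row4 -> MISS (open row4); precharges=1
Acc 3: bank0 row4 -> HIT
Acc 4: bank1 row3 -> MISS (open row3); precharges=1
Acc 5: bank0 row0 -> MISS (open row0); precharges=2
Acc 6: bank1 row2 -> MISS (open row2); precharges=3
Acc 7: bank1 row1 -> MISS (open row1); precharges=4
Acc 8: bank0 row1 -> MISS (open row1); precharges=5
Acc 9: bank0 row2 -> MISS (open row2); precharges=6
Acc 10: bank1 row4 -> MISS (open row4); precharges=7
Acc 11: bank1 row3 -> MISS (open row3); precharges=8
Acc 12: bank0 row3 -> MISS (open row3); precharges=9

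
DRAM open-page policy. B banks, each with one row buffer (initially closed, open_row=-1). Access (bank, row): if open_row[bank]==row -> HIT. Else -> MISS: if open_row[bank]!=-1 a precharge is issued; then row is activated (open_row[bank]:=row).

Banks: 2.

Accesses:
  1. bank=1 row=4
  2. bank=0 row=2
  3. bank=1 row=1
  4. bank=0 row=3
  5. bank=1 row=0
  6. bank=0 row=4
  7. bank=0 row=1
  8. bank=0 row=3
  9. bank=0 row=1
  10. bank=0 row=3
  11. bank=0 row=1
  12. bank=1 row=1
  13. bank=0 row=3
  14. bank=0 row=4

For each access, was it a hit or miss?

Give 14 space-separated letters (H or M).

Acc 1: bank1 row4 -> MISS (open row4); precharges=0
Acc 2: bank0 row2 -> MISS (open row2); precharges=0
Acc 3: bank1 row1 -> MISS (open row1); precharges=1
Acc 4: bank0 row3 -> MISS (open row3); precharges=2
Acc 5: bank1 row0 -> MISS (open row0); precharges=3
Acc 6: bank0 row4 -> MISS (open row4); precharges=4
Acc 7: bank0 row1 -> MISS (open row1); precharges=5
Acc 8: bank0 row3 -> MISS (open row3); precharges=6
Acc 9: bank0 row1 -> MISS (open row1); precharges=7
Acc 10: bank0 row3 -> MISS (open row3); precharges=8
Acc 11: bank0 row1 -> MISS (open row1); precharges=9
Acc 12: bank1 row1 -> MISS (open row1); precharges=10
Acc 13: bank0 row3 -> MISS (open row3); precharges=11
Acc 14: bank0 row4 -> MISS (open row4); precharges=12

Answer: M M M M M M M M M M M M M M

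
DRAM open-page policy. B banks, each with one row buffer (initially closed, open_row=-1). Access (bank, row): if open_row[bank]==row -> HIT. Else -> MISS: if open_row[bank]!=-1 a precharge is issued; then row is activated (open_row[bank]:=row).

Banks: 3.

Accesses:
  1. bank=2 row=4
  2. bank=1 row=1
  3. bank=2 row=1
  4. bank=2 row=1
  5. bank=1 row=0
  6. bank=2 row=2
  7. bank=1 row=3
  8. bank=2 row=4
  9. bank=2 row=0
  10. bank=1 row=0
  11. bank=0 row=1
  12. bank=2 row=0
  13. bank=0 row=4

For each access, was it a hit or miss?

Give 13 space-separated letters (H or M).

Acc 1: bank2 row4 -> MISS (open row4); precharges=0
Acc 2: bank1 row1 -> MISS (open row1); precharges=0
Acc 3: bank2 row1 -> MISS (open row1); precharges=1
Acc 4: bank2 row1 -> HIT
Acc 5: bank1 row0 -> MISS (open row0); precharges=2
Acc 6: bank2 row2 -> MISS (open row2); precharges=3
Acc 7: bank1 row3 -> MISS (open row3); precharges=4
Acc 8: bank2 row4 -> MISS (open row4); precharges=5
Acc 9: bank2 row0 -> MISS (open row0); precharges=6
Acc 10: bank1 row0 -> MISS (open row0); precharges=7
Acc 11: bank0 row1 -> MISS (open row1); precharges=7
Acc 12: bank2 row0 -> HIT
Acc 13: bank0 row4 -> MISS (open row4); precharges=8

Answer: M M M H M M M M M M M H M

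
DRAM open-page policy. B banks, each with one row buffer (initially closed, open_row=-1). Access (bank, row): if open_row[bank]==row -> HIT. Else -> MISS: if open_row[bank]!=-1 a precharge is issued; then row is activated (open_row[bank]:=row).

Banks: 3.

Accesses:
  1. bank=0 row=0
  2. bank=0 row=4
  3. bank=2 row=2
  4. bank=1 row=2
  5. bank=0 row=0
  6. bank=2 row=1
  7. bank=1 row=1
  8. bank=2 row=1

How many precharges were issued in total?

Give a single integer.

Acc 1: bank0 row0 -> MISS (open row0); precharges=0
Acc 2: bank0 row4 -> MISS (open row4); precharges=1
Acc 3: bank2 row2 -> MISS (open row2); precharges=1
Acc 4: bank1 row2 -> MISS (open row2); precharges=1
Acc 5: bank0 row0 -> MISS (open row0); precharges=2
Acc 6: bank2 row1 -> MISS (open row1); precharges=3
Acc 7: bank1 row1 -> MISS (open row1); precharges=4
Acc 8: bank2 row1 -> HIT

Answer: 4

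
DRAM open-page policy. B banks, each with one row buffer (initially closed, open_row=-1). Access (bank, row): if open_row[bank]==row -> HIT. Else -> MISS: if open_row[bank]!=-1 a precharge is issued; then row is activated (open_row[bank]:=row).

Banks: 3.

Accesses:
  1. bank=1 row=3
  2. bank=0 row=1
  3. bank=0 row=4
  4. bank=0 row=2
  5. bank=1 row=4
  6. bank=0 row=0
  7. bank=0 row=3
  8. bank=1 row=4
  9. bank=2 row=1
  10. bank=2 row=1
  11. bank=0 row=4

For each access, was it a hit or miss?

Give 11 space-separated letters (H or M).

Answer: M M M M M M M H M H M

Derivation:
Acc 1: bank1 row3 -> MISS (open row3); precharges=0
Acc 2: bank0 row1 -> MISS (open row1); precharges=0
Acc 3: bank0 row4 -> MISS (open row4); precharges=1
Acc 4: bank0 row2 -> MISS (open row2); precharges=2
Acc 5: bank1 row4 -> MISS (open row4); precharges=3
Acc 6: bank0 row0 -> MISS (open row0); precharges=4
Acc 7: bank0 row3 -> MISS (open row3); precharges=5
Acc 8: bank1 row4 -> HIT
Acc 9: bank2 row1 -> MISS (open row1); precharges=5
Acc 10: bank2 row1 -> HIT
Acc 11: bank0 row4 -> MISS (open row4); precharges=6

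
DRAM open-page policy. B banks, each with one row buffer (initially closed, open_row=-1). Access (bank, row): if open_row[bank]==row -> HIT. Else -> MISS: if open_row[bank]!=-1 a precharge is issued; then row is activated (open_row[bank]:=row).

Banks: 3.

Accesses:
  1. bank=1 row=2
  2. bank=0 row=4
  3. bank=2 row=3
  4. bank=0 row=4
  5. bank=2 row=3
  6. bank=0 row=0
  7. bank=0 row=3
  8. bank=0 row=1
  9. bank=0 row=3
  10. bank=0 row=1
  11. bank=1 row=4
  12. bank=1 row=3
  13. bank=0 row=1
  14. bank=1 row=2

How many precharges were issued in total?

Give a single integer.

Answer: 8

Derivation:
Acc 1: bank1 row2 -> MISS (open row2); precharges=0
Acc 2: bank0 row4 -> MISS (open row4); precharges=0
Acc 3: bank2 row3 -> MISS (open row3); precharges=0
Acc 4: bank0 row4 -> HIT
Acc 5: bank2 row3 -> HIT
Acc 6: bank0 row0 -> MISS (open row0); precharges=1
Acc 7: bank0 row3 -> MISS (open row3); precharges=2
Acc 8: bank0 row1 -> MISS (open row1); precharges=3
Acc 9: bank0 row3 -> MISS (open row3); precharges=4
Acc 10: bank0 row1 -> MISS (open row1); precharges=5
Acc 11: bank1 row4 -> MISS (open row4); precharges=6
Acc 12: bank1 row3 -> MISS (open row3); precharges=7
Acc 13: bank0 row1 -> HIT
Acc 14: bank1 row2 -> MISS (open row2); precharges=8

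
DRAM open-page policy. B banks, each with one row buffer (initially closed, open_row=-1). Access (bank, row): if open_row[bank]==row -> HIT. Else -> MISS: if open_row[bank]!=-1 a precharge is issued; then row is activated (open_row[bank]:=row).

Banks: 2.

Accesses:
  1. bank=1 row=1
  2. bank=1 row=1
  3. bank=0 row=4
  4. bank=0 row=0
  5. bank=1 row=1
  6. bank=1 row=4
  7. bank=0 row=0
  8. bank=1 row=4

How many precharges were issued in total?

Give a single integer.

Answer: 2

Derivation:
Acc 1: bank1 row1 -> MISS (open row1); precharges=0
Acc 2: bank1 row1 -> HIT
Acc 3: bank0 row4 -> MISS (open row4); precharges=0
Acc 4: bank0 row0 -> MISS (open row0); precharges=1
Acc 5: bank1 row1 -> HIT
Acc 6: bank1 row4 -> MISS (open row4); precharges=2
Acc 7: bank0 row0 -> HIT
Acc 8: bank1 row4 -> HIT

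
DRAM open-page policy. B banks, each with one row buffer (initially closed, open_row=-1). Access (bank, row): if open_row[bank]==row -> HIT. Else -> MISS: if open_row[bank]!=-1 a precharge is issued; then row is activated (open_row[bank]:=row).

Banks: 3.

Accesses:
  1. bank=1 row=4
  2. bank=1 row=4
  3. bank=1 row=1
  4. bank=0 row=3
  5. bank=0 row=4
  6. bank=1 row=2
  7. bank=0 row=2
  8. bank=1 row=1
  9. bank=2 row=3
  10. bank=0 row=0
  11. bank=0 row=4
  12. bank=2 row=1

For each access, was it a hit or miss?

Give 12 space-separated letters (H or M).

Answer: M H M M M M M M M M M M

Derivation:
Acc 1: bank1 row4 -> MISS (open row4); precharges=0
Acc 2: bank1 row4 -> HIT
Acc 3: bank1 row1 -> MISS (open row1); precharges=1
Acc 4: bank0 row3 -> MISS (open row3); precharges=1
Acc 5: bank0 row4 -> MISS (open row4); precharges=2
Acc 6: bank1 row2 -> MISS (open row2); precharges=3
Acc 7: bank0 row2 -> MISS (open row2); precharges=4
Acc 8: bank1 row1 -> MISS (open row1); precharges=5
Acc 9: bank2 row3 -> MISS (open row3); precharges=5
Acc 10: bank0 row0 -> MISS (open row0); precharges=6
Acc 11: bank0 row4 -> MISS (open row4); precharges=7
Acc 12: bank2 row1 -> MISS (open row1); precharges=8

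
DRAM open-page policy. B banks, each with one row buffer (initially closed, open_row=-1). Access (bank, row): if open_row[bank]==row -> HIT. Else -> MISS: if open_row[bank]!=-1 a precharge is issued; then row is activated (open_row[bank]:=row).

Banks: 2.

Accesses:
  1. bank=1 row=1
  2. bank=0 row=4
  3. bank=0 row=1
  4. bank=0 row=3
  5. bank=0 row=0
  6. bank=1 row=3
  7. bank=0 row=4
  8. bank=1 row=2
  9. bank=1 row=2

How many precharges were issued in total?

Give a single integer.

Acc 1: bank1 row1 -> MISS (open row1); precharges=0
Acc 2: bank0 row4 -> MISS (open row4); precharges=0
Acc 3: bank0 row1 -> MISS (open row1); precharges=1
Acc 4: bank0 row3 -> MISS (open row3); precharges=2
Acc 5: bank0 row0 -> MISS (open row0); precharges=3
Acc 6: bank1 row3 -> MISS (open row3); precharges=4
Acc 7: bank0 row4 -> MISS (open row4); precharges=5
Acc 8: bank1 row2 -> MISS (open row2); precharges=6
Acc 9: bank1 row2 -> HIT

Answer: 6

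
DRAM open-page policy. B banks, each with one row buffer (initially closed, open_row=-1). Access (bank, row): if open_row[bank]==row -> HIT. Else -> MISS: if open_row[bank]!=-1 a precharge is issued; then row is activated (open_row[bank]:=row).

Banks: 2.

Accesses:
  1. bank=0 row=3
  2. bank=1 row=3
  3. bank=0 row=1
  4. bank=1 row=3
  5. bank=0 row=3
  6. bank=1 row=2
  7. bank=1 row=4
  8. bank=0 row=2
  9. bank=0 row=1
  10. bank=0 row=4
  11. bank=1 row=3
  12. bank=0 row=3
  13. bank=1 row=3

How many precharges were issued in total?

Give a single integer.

Answer: 9

Derivation:
Acc 1: bank0 row3 -> MISS (open row3); precharges=0
Acc 2: bank1 row3 -> MISS (open row3); precharges=0
Acc 3: bank0 row1 -> MISS (open row1); precharges=1
Acc 4: bank1 row3 -> HIT
Acc 5: bank0 row3 -> MISS (open row3); precharges=2
Acc 6: bank1 row2 -> MISS (open row2); precharges=3
Acc 7: bank1 row4 -> MISS (open row4); precharges=4
Acc 8: bank0 row2 -> MISS (open row2); precharges=5
Acc 9: bank0 row1 -> MISS (open row1); precharges=6
Acc 10: bank0 row4 -> MISS (open row4); precharges=7
Acc 11: bank1 row3 -> MISS (open row3); precharges=8
Acc 12: bank0 row3 -> MISS (open row3); precharges=9
Acc 13: bank1 row3 -> HIT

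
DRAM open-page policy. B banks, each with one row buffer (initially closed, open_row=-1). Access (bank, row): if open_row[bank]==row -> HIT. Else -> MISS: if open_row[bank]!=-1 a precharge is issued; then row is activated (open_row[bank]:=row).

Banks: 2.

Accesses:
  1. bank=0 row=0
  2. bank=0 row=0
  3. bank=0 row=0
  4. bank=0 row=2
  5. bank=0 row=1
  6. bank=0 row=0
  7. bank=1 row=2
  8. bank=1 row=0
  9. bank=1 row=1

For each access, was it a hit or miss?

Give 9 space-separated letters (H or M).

Acc 1: bank0 row0 -> MISS (open row0); precharges=0
Acc 2: bank0 row0 -> HIT
Acc 3: bank0 row0 -> HIT
Acc 4: bank0 row2 -> MISS (open row2); precharges=1
Acc 5: bank0 row1 -> MISS (open row1); precharges=2
Acc 6: bank0 row0 -> MISS (open row0); precharges=3
Acc 7: bank1 row2 -> MISS (open row2); precharges=3
Acc 8: bank1 row0 -> MISS (open row0); precharges=4
Acc 9: bank1 row1 -> MISS (open row1); precharges=5

Answer: M H H M M M M M M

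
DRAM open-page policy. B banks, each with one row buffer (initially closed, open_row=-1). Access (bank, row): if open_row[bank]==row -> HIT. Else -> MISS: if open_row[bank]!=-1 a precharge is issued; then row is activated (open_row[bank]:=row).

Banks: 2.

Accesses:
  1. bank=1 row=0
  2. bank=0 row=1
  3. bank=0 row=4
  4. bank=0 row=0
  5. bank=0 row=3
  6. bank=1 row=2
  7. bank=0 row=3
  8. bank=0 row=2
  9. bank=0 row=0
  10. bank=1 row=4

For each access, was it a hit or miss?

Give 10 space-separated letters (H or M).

Acc 1: bank1 row0 -> MISS (open row0); precharges=0
Acc 2: bank0 row1 -> MISS (open row1); precharges=0
Acc 3: bank0 row4 -> MISS (open row4); precharges=1
Acc 4: bank0 row0 -> MISS (open row0); precharges=2
Acc 5: bank0 row3 -> MISS (open row3); precharges=3
Acc 6: bank1 row2 -> MISS (open row2); precharges=4
Acc 7: bank0 row3 -> HIT
Acc 8: bank0 row2 -> MISS (open row2); precharges=5
Acc 9: bank0 row0 -> MISS (open row0); precharges=6
Acc 10: bank1 row4 -> MISS (open row4); precharges=7

Answer: M M M M M M H M M M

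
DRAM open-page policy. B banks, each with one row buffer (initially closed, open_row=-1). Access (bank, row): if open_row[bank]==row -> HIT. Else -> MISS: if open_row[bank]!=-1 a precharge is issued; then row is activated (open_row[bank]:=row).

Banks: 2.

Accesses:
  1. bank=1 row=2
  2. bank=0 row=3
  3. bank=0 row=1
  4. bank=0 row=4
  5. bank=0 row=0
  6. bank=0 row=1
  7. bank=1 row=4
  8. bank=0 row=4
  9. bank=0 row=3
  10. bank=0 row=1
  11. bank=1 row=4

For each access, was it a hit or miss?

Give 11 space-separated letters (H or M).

Answer: M M M M M M M M M M H

Derivation:
Acc 1: bank1 row2 -> MISS (open row2); precharges=0
Acc 2: bank0 row3 -> MISS (open row3); precharges=0
Acc 3: bank0 row1 -> MISS (open row1); precharges=1
Acc 4: bank0 row4 -> MISS (open row4); precharges=2
Acc 5: bank0 row0 -> MISS (open row0); precharges=3
Acc 6: bank0 row1 -> MISS (open row1); precharges=4
Acc 7: bank1 row4 -> MISS (open row4); precharges=5
Acc 8: bank0 row4 -> MISS (open row4); precharges=6
Acc 9: bank0 row3 -> MISS (open row3); precharges=7
Acc 10: bank0 row1 -> MISS (open row1); precharges=8
Acc 11: bank1 row4 -> HIT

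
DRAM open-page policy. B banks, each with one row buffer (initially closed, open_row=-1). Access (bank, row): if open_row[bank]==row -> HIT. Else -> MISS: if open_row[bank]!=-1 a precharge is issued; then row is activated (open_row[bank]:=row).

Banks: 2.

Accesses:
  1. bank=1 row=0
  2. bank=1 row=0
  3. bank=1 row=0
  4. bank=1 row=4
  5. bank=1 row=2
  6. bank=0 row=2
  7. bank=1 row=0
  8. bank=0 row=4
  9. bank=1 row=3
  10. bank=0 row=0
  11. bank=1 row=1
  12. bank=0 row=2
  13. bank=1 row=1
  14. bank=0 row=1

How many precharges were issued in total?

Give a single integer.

Answer: 9

Derivation:
Acc 1: bank1 row0 -> MISS (open row0); precharges=0
Acc 2: bank1 row0 -> HIT
Acc 3: bank1 row0 -> HIT
Acc 4: bank1 row4 -> MISS (open row4); precharges=1
Acc 5: bank1 row2 -> MISS (open row2); precharges=2
Acc 6: bank0 row2 -> MISS (open row2); precharges=2
Acc 7: bank1 row0 -> MISS (open row0); precharges=3
Acc 8: bank0 row4 -> MISS (open row4); precharges=4
Acc 9: bank1 row3 -> MISS (open row3); precharges=5
Acc 10: bank0 row0 -> MISS (open row0); precharges=6
Acc 11: bank1 row1 -> MISS (open row1); precharges=7
Acc 12: bank0 row2 -> MISS (open row2); precharges=8
Acc 13: bank1 row1 -> HIT
Acc 14: bank0 row1 -> MISS (open row1); precharges=9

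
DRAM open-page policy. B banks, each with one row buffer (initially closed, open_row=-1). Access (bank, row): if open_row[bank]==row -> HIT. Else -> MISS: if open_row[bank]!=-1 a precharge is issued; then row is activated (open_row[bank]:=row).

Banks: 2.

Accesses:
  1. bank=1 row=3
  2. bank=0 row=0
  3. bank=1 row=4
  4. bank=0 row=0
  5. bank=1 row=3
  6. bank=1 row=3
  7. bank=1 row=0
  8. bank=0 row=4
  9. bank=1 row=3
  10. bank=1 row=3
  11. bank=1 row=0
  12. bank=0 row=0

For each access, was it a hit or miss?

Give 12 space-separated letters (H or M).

Acc 1: bank1 row3 -> MISS (open row3); precharges=0
Acc 2: bank0 row0 -> MISS (open row0); precharges=0
Acc 3: bank1 row4 -> MISS (open row4); precharges=1
Acc 4: bank0 row0 -> HIT
Acc 5: bank1 row3 -> MISS (open row3); precharges=2
Acc 6: bank1 row3 -> HIT
Acc 7: bank1 row0 -> MISS (open row0); precharges=3
Acc 8: bank0 row4 -> MISS (open row4); precharges=4
Acc 9: bank1 row3 -> MISS (open row3); precharges=5
Acc 10: bank1 row3 -> HIT
Acc 11: bank1 row0 -> MISS (open row0); precharges=6
Acc 12: bank0 row0 -> MISS (open row0); precharges=7

Answer: M M M H M H M M M H M M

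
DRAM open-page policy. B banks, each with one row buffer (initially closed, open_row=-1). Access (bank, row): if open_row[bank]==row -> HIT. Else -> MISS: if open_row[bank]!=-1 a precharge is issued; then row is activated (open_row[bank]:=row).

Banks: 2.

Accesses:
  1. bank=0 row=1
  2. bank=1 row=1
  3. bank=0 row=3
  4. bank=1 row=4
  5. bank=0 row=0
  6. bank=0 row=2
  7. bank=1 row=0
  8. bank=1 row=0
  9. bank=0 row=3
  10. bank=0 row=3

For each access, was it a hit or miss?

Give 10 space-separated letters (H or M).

Answer: M M M M M M M H M H

Derivation:
Acc 1: bank0 row1 -> MISS (open row1); precharges=0
Acc 2: bank1 row1 -> MISS (open row1); precharges=0
Acc 3: bank0 row3 -> MISS (open row3); precharges=1
Acc 4: bank1 row4 -> MISS (open row4); precharges=2
Acc 5: bank0 row0 -> MISS (open row0); precharges=3
Acc 6: bank0 row2 -> MISS (open row2); precharges=4
Acc 7: bank1 row0 -> MISS (open row0); precharges=5
Acc 8: bank1 row0 -> HIT
Acc 9: bank0 row3 -> MISS (open row3); precharges=6
Acc 10: bank0 row3 -> HIT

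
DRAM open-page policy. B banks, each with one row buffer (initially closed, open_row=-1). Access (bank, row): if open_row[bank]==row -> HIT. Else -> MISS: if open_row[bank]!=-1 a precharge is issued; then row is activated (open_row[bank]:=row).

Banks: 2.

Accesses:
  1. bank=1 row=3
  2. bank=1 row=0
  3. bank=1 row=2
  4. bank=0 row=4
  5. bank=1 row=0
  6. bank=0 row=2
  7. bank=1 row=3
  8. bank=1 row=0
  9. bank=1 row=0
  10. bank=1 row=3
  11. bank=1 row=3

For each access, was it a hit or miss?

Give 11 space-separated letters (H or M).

Answer: M M M M M M M M H M H

Derivation:
Acc 1: bank1 row3 -> MISS (open row3); precharges=0
Acc 2: bank1 row0 -> MISS (open row0); precharges=1
Acc 3: bank1 row2 -> MISS (open row2); precharges=2
Acc 4: bank0 row4 -> MISS (open row4); precharges=2
Acc 5: bank1 row0 -> MISS (open row0); precharges=3
Acc 6: bank0 row2 -> MISS (open row2); precharges=4
Acc 7: bank1 row3 -> MISS (open row3); precharges=5
Acc 8: bank1 row0 -> MISS (open row0); precharges=6
Acc 9: bank1 row0 -> HIT
Acc 10: bank1 row3 -> MISS (open row3); precharges=7
Acc 11: bank1 row3 -> HIT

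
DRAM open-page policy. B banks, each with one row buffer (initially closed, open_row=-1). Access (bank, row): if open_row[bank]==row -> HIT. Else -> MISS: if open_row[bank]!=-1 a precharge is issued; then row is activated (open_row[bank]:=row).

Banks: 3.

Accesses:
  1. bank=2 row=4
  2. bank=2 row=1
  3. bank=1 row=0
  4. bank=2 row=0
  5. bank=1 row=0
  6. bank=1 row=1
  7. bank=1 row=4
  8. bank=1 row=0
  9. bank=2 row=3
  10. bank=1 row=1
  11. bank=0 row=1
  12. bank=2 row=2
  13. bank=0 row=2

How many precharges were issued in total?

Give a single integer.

Acc 1: bank2 row4 -> MISS (open row4); precharges=0
Acc 2: bank2 row1 -> MISS (open row1); precharges=1
Acc 3: bank1 row0 -> MISS (open row0); precharges=1
Acc 4: bank2 row0 -> MISS (open row0); precharges=2
Acc 5: bank1 row0 -> HIT
Acc 6: bank1 row1 -> MISS (open row1); precharges=3
Acc 7: bank1 row4 -> MISS (open row4); precharges=4
Acc 8: bank1 row0 -> MISS (open row0); precharges=5
Acc 9: bank2 row3 -> MISS (open row3); precharges=6
Acc 10: bank1 row1 -> MISS (open row1); precharges=7
Acc 11: bank0 row1 -> MISS (open row1); precharges=7
Acc 12: bank2 row2 -> MISS (open row2); precharges=8
Acc 13: bank0 row2 -> MISS (open row2); precharges=9

Answer: 9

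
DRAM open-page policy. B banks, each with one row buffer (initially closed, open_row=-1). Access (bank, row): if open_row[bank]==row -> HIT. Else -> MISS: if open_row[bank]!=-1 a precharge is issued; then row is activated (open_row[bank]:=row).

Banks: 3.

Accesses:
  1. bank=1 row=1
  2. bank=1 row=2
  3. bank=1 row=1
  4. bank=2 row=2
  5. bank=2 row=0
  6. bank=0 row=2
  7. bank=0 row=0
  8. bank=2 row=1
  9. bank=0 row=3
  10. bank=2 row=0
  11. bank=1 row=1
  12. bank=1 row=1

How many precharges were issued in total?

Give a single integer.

Answer: 7

Derivation:
Acc 1: bank1 row1 -> MISS (open row1); precharges=0
Acc 2: bank1 row2 -> MISS (open row2); precharges=1
Acc 3: bank1 row1 -> MISS (open row1); precharges=2
Acc 4: bank2 row2 -> MISS (open row2); precharges=2
Acc 5: bank2 row0 -> MISS (open row0); precharges=3
Acc 6: bank0 row2 -> MISS (open row2); precharges=3
Acc 7: bank0 row0 -> MISS (open row0); precharges=4
Acc 8: bank2 row1 -> MISS (open row1); precharges=5
Acc 9: bank0 row3 -> MISS (open row3); precharges=6
Acc 10: bank2 row0 -> MISS (open row0); precharges=7
Acc 11: bank1 row1 -> HIT
Acc 12: bank1 row1 -> HIT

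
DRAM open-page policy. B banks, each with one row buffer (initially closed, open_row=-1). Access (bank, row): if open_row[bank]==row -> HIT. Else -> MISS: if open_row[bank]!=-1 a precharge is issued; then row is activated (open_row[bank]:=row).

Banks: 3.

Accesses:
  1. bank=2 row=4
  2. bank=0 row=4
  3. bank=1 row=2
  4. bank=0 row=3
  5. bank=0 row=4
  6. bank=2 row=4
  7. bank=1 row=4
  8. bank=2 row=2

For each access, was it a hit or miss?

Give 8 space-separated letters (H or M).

Answer: M M M M M H M M

Derivation:
Acc 1: bank2 row4 -> MISS (open row4); precharges=0
Acc 2: bank0 row4 -> MISS (open row4); precharges=0
Acc 3: bank1 row2 -> MISS (open row2); precharges=0
Acc 4: bank0 row3 -> MISS (open row3); precharges=1
Acc 5: bank0 row4 -> MISS (open row4); precharges=2
Acc 6: bank2 row4 -> HIT
Acc 7: bank1 row4 -> MISS (open row4); precharges=3
Acc 8: bank2 row2 -> MISS (open row2); precharges=4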